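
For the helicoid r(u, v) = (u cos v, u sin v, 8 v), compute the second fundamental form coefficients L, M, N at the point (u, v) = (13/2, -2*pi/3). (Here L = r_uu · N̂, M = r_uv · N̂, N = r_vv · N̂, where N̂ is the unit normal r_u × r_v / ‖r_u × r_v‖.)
L = 0;  M = -16*sqrt(17)/85;  N = 0

Compute the unit normal N̂(u, v) = (8*sin(v)/sqrt(u^2 + 64), -8*cos(v)/sqrt(u^2 + 64), u/sqrt(u^2 + 64)), and the second partials r_uu, r_uv, r_vv. Take dot products:
  L(u, v) = r_uu · N̂ = 0,
  M(u, v) = r_uv · N̂ = -8/sqrt(u^2 + 64),
  N(u, v) = r_vv · N̂ = 0.
Evaluating at (u, v) = (13/2, -2*pi/3):
  L = 0, M = -16*sqrt(17)/85, N = 0.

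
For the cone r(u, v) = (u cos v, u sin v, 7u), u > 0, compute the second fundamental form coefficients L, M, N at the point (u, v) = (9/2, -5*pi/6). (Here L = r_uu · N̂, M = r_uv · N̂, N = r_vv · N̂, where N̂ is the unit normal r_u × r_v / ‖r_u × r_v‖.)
L = 0;  M = 0;  N = 63*sqrt(2)/20

Compute the unit normal N̂(u, v) = (-7*sqrt(2)*u*cos(v)/(10*Abs(u)), -7*sqrt(2)*u*sin(v)/(10*Abs(u)), sqrt(2)*u/(10*Abs(u))), and the second partials r_uu, r_uv, r_vv. Take dot products:
  L(u, v) = r_uu · N̂ = 0,
  M(u, v) = r_uv · N̂ = 0,
  N(u, v) = r_vv · N̂ = 7*sqrt(2)*u^2/(10*Abs(u)).
Evaluating at (u, v) = (9/2, -5*pi/6):
  L = 0, M = 0, N = 63*sqrt(2)/20.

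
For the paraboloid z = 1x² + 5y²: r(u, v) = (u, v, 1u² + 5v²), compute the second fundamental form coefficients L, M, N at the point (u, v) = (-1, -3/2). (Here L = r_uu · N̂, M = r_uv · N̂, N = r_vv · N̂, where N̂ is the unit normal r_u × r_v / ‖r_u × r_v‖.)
L = sqrt(230)/115;  M = 0;  N = sqrt(230)/23

Compute the unit normal N̂(u, v) = (-2*u/sqrt(4*u^2 + 100*v^2 + 1), -10*v/sqrt(4*u^2 + 100*v^2 + 1), 1/sqrt(4*u^2 + 100*v^2 + 1)), and the second partials r_uu, r_uv, r_vv. Take dot products:
  L(u, v) = r_uu · N̂ = 2/sqrt(4*u^2 + 100*v^2 + 1),
  M(u, v) = r_uv · N̂ = 0,
  N(u, v) = r_vv · N̂ = 10/sqrt(4*u^2 + 100*v^2 + 1).
Evaluating at (u, v) = (-1, -3/2):
  L = sqrt(230)/115, M = 0, N = sqrt(230)/23.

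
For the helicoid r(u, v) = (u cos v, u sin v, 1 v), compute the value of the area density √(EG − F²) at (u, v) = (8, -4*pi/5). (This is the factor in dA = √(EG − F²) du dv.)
√(EG − F²)|_{(8, -4*pi/5)} = sqrt(65)

E = 1, F = 0, G = u^2 + 1, so EG − F² = u^2 + 1. Taking the positive square root: √(EG − F²) = sqrt(u^2 + 1). At (u, v) = (8, -4*pi/5): sqrt(65).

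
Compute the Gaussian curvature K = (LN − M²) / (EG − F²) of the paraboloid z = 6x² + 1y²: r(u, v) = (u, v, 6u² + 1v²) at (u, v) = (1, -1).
K = 24/22201

Coefficients of the first fundamental form: E = 144*u^2 + 1, F = 24*u*v, G = 4*v^2 + 1.
Coefficients of the second fundamental form: L = 12/sqrt(144*u^2 + 4*v^2 + 1), M = 0, N = 2/sqrt(144*u^2 + 4*v^2 + 1).
Assemble K = (LN − M²)/(EG − F²) = 24/(20736*u^4 + 1152*u^2*v^2 + 288*u^2 + 16*v^4 + 8*v^2 + 1). At (u, v) = (1, -1): K = 24/22201.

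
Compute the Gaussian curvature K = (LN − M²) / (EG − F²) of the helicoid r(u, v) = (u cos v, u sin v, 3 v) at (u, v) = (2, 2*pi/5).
K = -9/169

Coefficients of the first fundamental form: E = 1, F = 0, G = u^2 + 9.
Coefficients of the second fundamental form: L = 0, M = -3/sqrt(u^2 + 9), N = 0.
Assemble K = (LN − M²)/(EG − F²) = -9/(u^2 + 9)^2. At (u, v) = (2, 2*pi/5): K = -9/169.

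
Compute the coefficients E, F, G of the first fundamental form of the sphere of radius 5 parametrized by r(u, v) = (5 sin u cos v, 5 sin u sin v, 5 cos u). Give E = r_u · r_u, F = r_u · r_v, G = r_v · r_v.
E = 25;  F = 0;  G = 25*sin(u)^2

Compute partials: r_u = (5*cos(u)*cos(v), 5*sin(v)*cos(u), -5*sin(u)), r_v = (-5*sin(u)*sin(v), 5*sin(u)*cos(v), 0). Then
  E = r_u · r_u = 25,
  F = r_u · r_v = 0,
  G = r_v · r_v = 25*sin(u)^2.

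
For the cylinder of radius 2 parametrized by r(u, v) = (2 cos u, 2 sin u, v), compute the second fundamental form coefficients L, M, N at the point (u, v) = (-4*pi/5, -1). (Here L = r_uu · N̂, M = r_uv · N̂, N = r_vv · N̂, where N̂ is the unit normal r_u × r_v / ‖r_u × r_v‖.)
L = -2;  M = 0;  N = 0

Compute the unit normal N̂(u, v) = (cos(u), sin(u), 0), and the second partials r_uu, r_uv, r_vv. Take dot products:
  L(u, v) = r_uu · N̂ = -2,
  M(u, v) = r_uv · N̂ = 0,
  N(u, v) = r_vv · N̂ = 0.
Evaluating at (u, v) = (-4*pi/5, -1):
  L = -2, M = 0, N = 0.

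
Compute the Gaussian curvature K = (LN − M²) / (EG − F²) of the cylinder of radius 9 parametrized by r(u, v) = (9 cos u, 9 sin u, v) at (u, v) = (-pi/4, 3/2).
K = 0

Coefficients of the first fundamental form: E = 81, F = 0, G = 1.
Coefficients of the second fundamental form: L = -9, M = 0, N = 0.
Assemble K = (LN − M²)/(EG − F²) = 0. At (u, v) = (-pi/4, 3/2): K = 0.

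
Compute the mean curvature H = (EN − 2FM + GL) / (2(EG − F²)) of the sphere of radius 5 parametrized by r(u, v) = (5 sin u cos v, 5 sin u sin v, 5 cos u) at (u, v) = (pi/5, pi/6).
H = -1/5

With E = 25, F = 0, G = 25*sin(u)^2, L = -5*sin(u)/Abs(sin(u)), M = 0, N = -5*sin(u)^3/Abs(sin(u)), assemble
  H = (EN − 2FM + GL) / (2(EG − F²)) = -sin(u)/(5*Abs(sin(u))).
At (u, v) = (pi/5, pi/6): H = -1/5.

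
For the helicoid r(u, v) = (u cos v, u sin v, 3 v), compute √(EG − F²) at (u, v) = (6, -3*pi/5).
√(EG − F²)|_{(6, -3*pi/5)} = 3*sqrt(5)

E = 1, F = 0, G = u^2 + 9; EG − F² = u^2 + 9; √(EG − F²) = sqrt(u^2 + 9). At the given point: 3*sqrt(5).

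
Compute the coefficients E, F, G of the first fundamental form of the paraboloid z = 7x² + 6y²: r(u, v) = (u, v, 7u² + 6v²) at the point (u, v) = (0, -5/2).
E = 1;  F = 0;  G = 901

Partials: r_u = (1, 0, 14*u), r_v = (0, 1, 12*v). As functions of (u, v):
  E = r_u · r_u = 196*u^2 + 1,
  F = r_u · r_v = 168*u*v,
  G = r_v · r_v = 144*v^2 + 1.
Evaluating at (u, v) = (0, -5/2): E = 1, F = 0, G = 901.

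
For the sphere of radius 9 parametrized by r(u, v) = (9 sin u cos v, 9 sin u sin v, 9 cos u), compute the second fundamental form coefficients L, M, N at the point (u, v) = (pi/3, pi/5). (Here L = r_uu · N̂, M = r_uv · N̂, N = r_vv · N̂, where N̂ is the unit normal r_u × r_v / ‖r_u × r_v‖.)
L = -9;  M = 0;  N = -27/4

Compute the unit normal N̂(u, v) = (sin(u)^2*cos(v)/Abs(sin(u)), sin(u)^2*sin(v)/Abs(sin(u)), sin(2*u)/(2*Abs(sin(u)))), and the second partials r_uu, r_uv, r_vv. Take dot products:
  L(u, v) = r_uu · N̂ = -9*sin(u)/Abs(sin(u)),
  M(u, v) = r_uv · N̂ = 0,
  N(u, v) = r_vv · N̂ = -9*sin(u)^3/Abs(sin(u)).
Evaluating at (u, v) = (pi/3, pi/5):
  L = -9, M = 0, N = -27/4.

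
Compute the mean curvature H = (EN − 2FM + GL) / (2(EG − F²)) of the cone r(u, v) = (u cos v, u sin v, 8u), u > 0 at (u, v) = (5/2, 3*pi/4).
H = 8*sqrt(65)/325

With E = 65, F = 0, G = u^2, L = 0, M = 0, N = 8*sqrt(65)*u^2/(65*Abs(u)), assemble
  H = (EN − 2FM + GL) / (2(EG − F²)) = 4*sqrt(65)/(65*Abs(u)).
At (u, v) = (5/2, 3*pi/4): H = 8*sqrt(65)/325.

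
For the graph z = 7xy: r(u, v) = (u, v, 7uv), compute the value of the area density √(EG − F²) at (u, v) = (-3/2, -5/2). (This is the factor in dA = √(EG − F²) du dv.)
√(EG − F²)|_{(-3/2, -5/2)} = sqrt(1670)/2

E = 49*v^2 + 1, F = 49*u*v, G = 49*u^2 + 1, so EG − F² = 49*u^2 + 49*v^2 + 1. Taking the positive square root: √(EG − F²) = sqrt(49*u^2 + 49*v^2 + 1). At (u, v) = (-3/2, -5/2): sqrt(1670)/2.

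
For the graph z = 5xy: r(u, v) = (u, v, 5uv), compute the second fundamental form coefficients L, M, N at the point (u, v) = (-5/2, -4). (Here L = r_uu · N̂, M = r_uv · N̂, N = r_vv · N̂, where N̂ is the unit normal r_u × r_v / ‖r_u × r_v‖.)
L = 0;  M = 10*sqrt(2229)/2229;  N = 0

Compute the unit normal N̂(u, v) = (-5*v/sqrt(25*u^2 + 25*v^2 + 1), -5*u/sqrt(25*u^2 + 25*v^2 + 1), 1/sqrt(25*u^2 + 25*v^2 + 1)), and the second partials r_uu, r_uv, r_vv. Take dot products:
  L(u, v) = r_uu · N̂ = 0,
  M(u, v) = r_uv · N̂ = 5/sqrt(25*u^2 + 25*v^2 + 1),
  N(u, v) = r_vv · N̂ = 0.
Evaluating at (u, v) = (-5/2, -4):
  L = 0, M = 10*sqrt(2229)/2229, N = 0.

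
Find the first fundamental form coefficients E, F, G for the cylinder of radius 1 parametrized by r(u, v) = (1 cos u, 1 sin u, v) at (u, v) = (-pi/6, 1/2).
E = 1;  F = 0;  G = 1

Partials: r_u = (-sin(u), cos(u), 0), r_v = (0, 0, 1). As functions of (u, v):
  E = r_u · r_u = 1,
  F = r_u · r_v = 0,
  G = r_v · r_v = 1.
Evaluating at (u, v) = (-pi/6, 1/2): E = 1, F = 0, G = 1.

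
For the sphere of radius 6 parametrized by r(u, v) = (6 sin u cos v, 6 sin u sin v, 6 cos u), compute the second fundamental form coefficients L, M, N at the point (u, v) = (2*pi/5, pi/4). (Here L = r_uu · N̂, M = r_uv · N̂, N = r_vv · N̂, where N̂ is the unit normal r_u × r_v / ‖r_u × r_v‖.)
L = -6;  M = 0;  N = -15/4 - 3*sqrt(5)/4

Compute the unit normal N̂(u, v) = (sin(u)^2*cos(v)/Abs(sin(u)), sin(u)^2*sin(v)/Abs(sin(u)), sin(2*u)/(2*Abs(sin(u)))), and the second partials r_uu, r_uv, r_vv. Take dot products:
  L(u, v) = r_uu · N̂ = -6*sin(u)/Abs(sin(u)),
  M(u, v) = r_uv · N̂ = 0,
  N(u, v) = r_vv · N̂ = -6*sin(u)^3/Abs(sin(u)).
Evaluating at (u, v) = (2*pi/5, pi/4):
  L = -6, M = 0, N = -15/4 - 3*sqrt(5)/4.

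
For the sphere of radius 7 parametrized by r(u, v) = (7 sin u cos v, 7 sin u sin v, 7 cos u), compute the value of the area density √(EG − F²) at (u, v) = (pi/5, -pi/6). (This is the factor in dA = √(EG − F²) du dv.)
√(EG − F²)|_{(pi/5, -pi/6)} = 49*sqrt(10 - 2*sqrt(5))/4

E = 49, F = 0, G = 49*sin(u)^2, so EG − F² = 2401*sin(u)^2. Taking the positive square root: √(EG − F²) = 49*Abs(sin(u)). At (u, v) = (pi/5, -pi/6): 49*sqrt(10 - 2*sqrt(5))/4.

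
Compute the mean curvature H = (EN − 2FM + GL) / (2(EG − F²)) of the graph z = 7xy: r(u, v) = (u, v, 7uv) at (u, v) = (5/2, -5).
H = 34300*sqrt(681)/12521547

With E = 49*v^2 + 1, F = 49*u*v, G = 49*u^2 + 1, L = 0, M = 7/sqrt(49*u^2 + 49*v^2 + 1), N = 0, assemble
  H = (EN − 2FM + GL) / (2(EG − F²)) = -343*u*v/(49*u^2 + 49*v^2 + 1)^(3/2).
At (u, v) = (5/2, -5): H = 34300*sqrt(681)/12521547.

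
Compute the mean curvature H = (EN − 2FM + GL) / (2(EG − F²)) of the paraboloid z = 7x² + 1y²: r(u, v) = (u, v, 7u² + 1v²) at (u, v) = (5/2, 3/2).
H = 1296*sqrt(1235)/1525225

With E = 196*u^2 + 1, F = 28*u*v, G = 4*v^2 + 1, L = 14/sqrt(196*u^2 + 4*v^2 + 1), M = 0, N = 2/sqrt(196*u^2 + 4*v^2 + 1), assemble
  H = (EN − 2FM + GL) / (2(EG − F²)) = 4*(49*u^2 + 7*v^2 + 2)/(196*u^2 + 4*v^2 + 1)^(3/2).
At (u, v) = (5/2, 3/2): H = 1296*sqrt(1235)/1525225.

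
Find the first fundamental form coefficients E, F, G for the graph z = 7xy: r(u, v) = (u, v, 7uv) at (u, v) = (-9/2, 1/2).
E = 53/4;  F = -441/4;  G = 3973/4

Partials: r_u = (1, 0, 7*v), r_v = (0, 1, 7*u). As functions of (u, v):
  E = r_u · r_u = 49*v^2 + 1,
  F = r_u · r_v = 49*u*v,
  G = r_v · r_v = 49*u^2 + 1.
Evaluating at (u, v) = (-9/2, 1/2): E = 53/4, F = -441/4, G = 3973/4.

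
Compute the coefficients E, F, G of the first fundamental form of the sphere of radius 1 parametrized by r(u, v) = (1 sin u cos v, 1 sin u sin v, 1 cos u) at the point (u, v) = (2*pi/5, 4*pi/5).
E = 1;  F = 0;  G = sqrt(5)/8 + 5/8

Partials: r_u = (cos(u)*cos(v), sin(v)*cos(u), -sin(u)), r_v = (-sin(u)*sin(v), sin(u)*cos(v), 0). As functions of (u, v):
  E = r_u · r_u = 1,
  F = r_u · r_v = 0,
  G = r_v · r_v = sin(u)^2.
Evaluating at (u, v) = (2*pi/5, 4*pi/5): E = 1, F = 0, G = sqrt(5)/8 + 5/8.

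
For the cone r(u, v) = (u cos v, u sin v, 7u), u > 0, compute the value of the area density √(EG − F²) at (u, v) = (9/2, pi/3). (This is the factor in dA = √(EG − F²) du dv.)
√(EG − F²)|_{(9/2, pi/3)} = 45*sqrt(2)/2

E = 50, F = 0, G = u^2, so EG − F² = 50*u^2. Taking the positive square root: √(EG − F²) = 5*sqrt(2)*Abs(u). At (u, v) = (9/2, pi/3): 45*sqrt(2)/2.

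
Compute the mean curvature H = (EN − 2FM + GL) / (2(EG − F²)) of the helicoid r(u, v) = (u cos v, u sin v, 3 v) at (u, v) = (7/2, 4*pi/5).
H = 0

With E = 1, F = 0, G = u^2 + 9, L = 0, M = -3/sqrt(u^2 + 9), N = 0, assemble
  H = (EN − 2FM + GL) / (2(EG − F²)) = 0.
At (u, v) = (7/2, 4*pi/5): H = 0.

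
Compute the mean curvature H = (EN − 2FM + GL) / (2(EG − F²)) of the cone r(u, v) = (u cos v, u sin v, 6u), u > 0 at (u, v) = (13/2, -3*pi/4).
H = 6*sqrt(37)/481

With E = 37, F = 0, G = u^2, L = 0, M = 0, N = 6*sqrt(37)*u^2/(37*Abs(u)), assemble
  H = (EN − 2FM + GL) / (2(EG − F²)) = 3*sqrt(37)/(37*Abs(u)).
At (u, v) = (13/2, -3*pi/4): H = 6*sqrt(37)/481.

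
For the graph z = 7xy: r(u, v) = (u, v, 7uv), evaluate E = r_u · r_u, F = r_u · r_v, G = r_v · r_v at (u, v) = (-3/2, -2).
E = 197;  F = 147;  G = 445/4

Partials: r_u = (1, 0, 7*v), r_v = (0, 1, 7*u). As functions of (u, v):
  E = r_u · r_u = 49*v^2 + 1,
  F = r_u · r_v = 49*u*v,
  G = r_v · r_v = 49*u^2 + 1.
Evaluating at (u, v) = (-3/2, -2): E = 197, F = 147, G = 445/4.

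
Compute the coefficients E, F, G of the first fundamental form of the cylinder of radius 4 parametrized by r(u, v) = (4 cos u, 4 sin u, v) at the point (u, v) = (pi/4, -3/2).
E = 16;  F = 0;  G = 1

Partials: r_u = (-4*sin(u), 4*cos(u), 0), r_v = (0, 0, 1). As functions of (u, v):
  E = r_u · r_u = 16,
  F = r_u · r_v = 0,
  G = r_v · r_v = 1.
Evaluating at (u, v) = (pi/4, -3/2): E = 16, F = 0, G = 1.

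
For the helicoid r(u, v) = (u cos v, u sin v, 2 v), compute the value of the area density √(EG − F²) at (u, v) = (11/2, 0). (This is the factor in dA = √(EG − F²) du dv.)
√(EG − F²)|_{(11/2, 0)} = sqrt(137)/2

E = 1, F = 0, G = u^2 + 4, so EG − F² = u^2 + 4. Taking the positive square root: √(EG − F²) = sqrt(u^2 + 4). At (u, v) = (11/2, 0): sqrt(137)/2.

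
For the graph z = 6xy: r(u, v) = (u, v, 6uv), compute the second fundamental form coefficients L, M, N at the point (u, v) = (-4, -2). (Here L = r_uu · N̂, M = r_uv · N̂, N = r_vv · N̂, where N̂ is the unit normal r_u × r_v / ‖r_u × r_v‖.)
L = 0;  M = 6*sqrt(721)/721;  N = 0

Compute the unit normal N̂(u, v) = (-6*v/sqrt(36*u^2 + 36*v^2 + 1), -6*u/sqrt(36*u^2 + 36*v^2 + 1), 1/sqrt(36*u^2 + 36*v^2 + 1)), and the second partials r_uu, r_uv, r_vv. Take dot products:
  L(u, v) = r_uu · N̂ = 0,
  M(u, v) = r_uv · N̂ = 6/sqrt(36*u^2 + 36*v^2 + 1),
  N(u, v) = r_vv · N̂ = 0.
Evaluating at (u, v) = (-4, -2):
  L = 0, M = 6*sqrt(721)/721, N = 0.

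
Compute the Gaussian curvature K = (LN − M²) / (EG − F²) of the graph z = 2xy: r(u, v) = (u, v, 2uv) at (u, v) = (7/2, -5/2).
K = -4/5625

Coefficients of the first fundamental form: E = 4*v^2 + 1, F = 4*u*v, G = 4*u^2 + 1.
Coefficients of the second fundamental form: L = 0, M = 2/sqrt(4*u^2 + 4*v^2 + 1), N = 0.
Assemble K = (LN − M²)/(EG − F²) = -4/(16*u^4 + 32*u^2*v^2 + 8*u^2 + 16*v^4 + 8*v^2 + 1). At (u, v) = (7/2, -5/2): K = -4/5625.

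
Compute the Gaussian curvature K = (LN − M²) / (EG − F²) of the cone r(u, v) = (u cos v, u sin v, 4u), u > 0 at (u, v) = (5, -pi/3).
K = 0

Coefficients of the first fundamental form: E = 17, F = 0, G = u^2.
Coefficients of the second fundamental form: L = 0, M = 0, N = 4*sqrt(17)*u^2/(17*Abs(u)).
Assemble K = (LN − M²)/(EG − F²) = 0. At (u, v) = (5, -pi/3): K = 0.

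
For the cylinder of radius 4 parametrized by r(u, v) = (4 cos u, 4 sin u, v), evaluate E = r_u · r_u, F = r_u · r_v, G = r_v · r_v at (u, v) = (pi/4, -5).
E = 16;  F = 0;  G = 1

Partials: r_u = (-4*sin(u), 4*cos(u), 0), r_v = (0, 0, 1). As functions of (u, v):
  E = r_u · r_u = 16,
  F = r_u · r_v = 0,
  G = r_v · r_v = 1.
Evaluating at (u, v) = (pi/4, -5): E = 16, F = 0, G = 1.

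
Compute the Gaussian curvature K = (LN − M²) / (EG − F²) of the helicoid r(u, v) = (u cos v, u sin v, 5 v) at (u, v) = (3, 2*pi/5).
K = -25/1156

Coefficients of the first fundamental form: E = 1, F = 0, G = u^2 + 25.
Coefficients of the second fundamental form: L = 0, M = -5/sqrt(u^2 + 25), N = 0.
Assemble K = (LN − M²)/(EG − F²) = -25/(u^2 + 25)^2. At (u, v) = (3, 2*pi/5): K = -25/1156.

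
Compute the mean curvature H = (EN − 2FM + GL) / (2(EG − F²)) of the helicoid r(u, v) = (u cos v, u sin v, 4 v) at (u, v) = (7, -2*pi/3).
H = 0

With E = 1, F = 0, G = u^2 + 16, L = 0, M = -4/sqrt(u^2 + 16), N = 0, assemble
  H = (EN − 2FM + GL) / (2(EG − F²)) = 0.
At (u, v) = (7, -2*pi/3): H = 0.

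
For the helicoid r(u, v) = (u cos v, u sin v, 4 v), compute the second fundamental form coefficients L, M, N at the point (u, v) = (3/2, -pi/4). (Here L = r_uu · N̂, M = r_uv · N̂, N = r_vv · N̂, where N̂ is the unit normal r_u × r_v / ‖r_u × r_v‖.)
L = 0;  M = -8*sqrt(73)/73;  N = 0

Compute the unit normal N̂(u, v) = (4*sin(v)/sqrt(u^2 + 16), -4*cos(v)/sqrt(u^2 + 16), u/sqrt(u^2 + 16)), and the second partials r_uu, r_uv, r_vv. Take dot products:
  L(u, v) = r_uu · N̂ = 0,
  M(u, v) = r_uv · N̂ = -4/sqrt(u^2 + 16),
  N(u, v) = r_vv · N̂ = 0.
Evaluating at (u, v) = (3/2, -pi/4):
  L = 0, M = -8*sqrt(73)/73, N = 0.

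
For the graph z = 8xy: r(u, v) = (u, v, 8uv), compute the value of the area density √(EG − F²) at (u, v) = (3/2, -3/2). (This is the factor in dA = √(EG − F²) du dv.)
√(EG − F²)|_{(3/2, -3/2)} = 17

E = 64*v^2 + 1, F = 64*u*v, G = 64*u^2 + 1, so EG − F² = 64*u^2 + 64*v^2 + 1. Taking the positive square root: √(EG − F²) = sqrt(64*u^2 + 64*v^2 + 1). At (u, v) = (3/2, -3/2): 17.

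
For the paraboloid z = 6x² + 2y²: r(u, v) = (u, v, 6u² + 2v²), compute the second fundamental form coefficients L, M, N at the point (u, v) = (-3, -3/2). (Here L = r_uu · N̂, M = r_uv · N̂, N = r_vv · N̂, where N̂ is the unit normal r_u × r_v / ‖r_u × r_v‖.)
L = 12*sqrt(1333)/1333;  M = 0;  N = 4*sqrt(1333)/1333

Compute the unit normal N̂(u, v) = (-12*u/sqrt(144*u^2 + 16*v^2 + 1), -4*v/sqrt(144*u^2 + 16*v^2 + 1), 1/sqrt(144*u^2 + 16*v^2 + 1)), and the second partials r_uu, r_uv, r_vv. Take dot products:
  L(u, v) = r_uu · N̂ = 12/sqrt(144*u^2 + 16*v^2 + 1),
  M(u, v) = r_uv · N̂ = 0,
  N(u, v) = r_vv · N̂ = 4/sqrt(144*u^2 + 16*v^2 + 1).
Evaluating at (u, v) = (-3, -3/2):
  L = 12*sqrt(1333)/1333, M = 0, N = 4*sqrt(1333)/1333.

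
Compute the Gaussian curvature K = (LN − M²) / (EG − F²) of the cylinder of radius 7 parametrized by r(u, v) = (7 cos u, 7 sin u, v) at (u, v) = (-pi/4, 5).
K = 0

Coefficients of the first fundamental form: E = 49, F = 0, G = 1.
Coefficients of the second fundamental form: L = -7, M = 0, N = 0.
Assemble K = (LN − M²)/(EG − F²) = 0. At (u, v) = (-pi/4, 5): K = 0.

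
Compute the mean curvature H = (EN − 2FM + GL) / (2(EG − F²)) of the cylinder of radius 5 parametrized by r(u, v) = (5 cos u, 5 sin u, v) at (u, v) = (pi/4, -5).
H = -1/10

With E = 25, F = 0, G = 1, L = -5, M = 0, N = 0, assemble
  H = (EN − 2FM + GL) / (2(EG − F²)) = -1/10.
At (u, v) = (pi/4, -5): H = -1/10.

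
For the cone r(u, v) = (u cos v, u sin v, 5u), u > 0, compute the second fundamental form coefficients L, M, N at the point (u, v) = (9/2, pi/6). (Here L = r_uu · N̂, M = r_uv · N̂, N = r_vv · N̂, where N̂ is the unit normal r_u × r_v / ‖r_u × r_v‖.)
L = 0;  M = 0;  N = 45*sqrt(26)/52

Compute the unit normal N̂(u, v) = (-5*sqrt(26)*u*cos(v)/(26*Abs(u)), -5*sqrt(26)*u*sin(v)/(26*Abs(u)), sqrt(26)*u/(26*Abs(u))), and the second partials r_uu, r_uv, r_vv. Take dot products:
  L(u, v) = r_uu · N̂ = 0,
  M(u, v) = r_uv · N̂ = 0,
  N(u, v) = r_vv · N̂ = 5*sqrt(26)*u^2/(26*Abs(u)).
Evaluating at (u, v) = (9/2, pi/6):
  L = 0, M = 0, N = 45*sqrt(26)/52.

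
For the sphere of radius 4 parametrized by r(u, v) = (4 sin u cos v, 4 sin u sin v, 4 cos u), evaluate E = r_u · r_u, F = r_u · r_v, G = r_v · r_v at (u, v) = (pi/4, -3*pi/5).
E = 16;  F = 0;  G = 8

Partials: r_u = (4*cos(u)*cos(v), 4*sin(v)*cos(u), -4*sin(u)), r_v = (-4*sin(u)*sin(v), 4*sin(u)*cos(v), 0). As functions of (u, v):
  E = r_u · r_u = 16,
  F = r_u · r_v = 0,
  G = r_v · r_v = 16*sin(u)^2.
Evaluating at (u, v) = (pi/4, -3*pi/5): E = 16, F = 0, G = 8.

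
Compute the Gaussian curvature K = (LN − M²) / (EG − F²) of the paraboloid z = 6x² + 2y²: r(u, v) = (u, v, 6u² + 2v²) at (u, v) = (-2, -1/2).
K = 48/337561

Coefficients of the first fundamental form: E = 144*u^2 + 1, F = 48*u*v, G = 16*v^2 + 1.
Coefficients of the second fundamental form: L = 12/sqrt(144*u^2 + 16*v^2 + 1), M = 0, N = 4/sqrt(144*u^2 + 16*v^2 + 1).
Assemble K = (LN − M²)/(EG − F²) = 48/(20736*u^4 + 4608*u^2*v^2 + 288*u^2 + 256*v^4 + 32*v^2 + 1). At (u, v) = (-2, -1/2): K = 48/337561.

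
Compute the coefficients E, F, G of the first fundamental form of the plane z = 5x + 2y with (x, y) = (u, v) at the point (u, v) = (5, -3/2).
E = 26;  F = 10;  G = 5

Partials: r_u = (1, 0, 5), r_v = (0, 1, 2). As functions of (u, v):
  E = r_u · r_u = 26,
  F = r_u · r_v = 10,
  G = r_v · r_v = 5.
Evaluating at (u, v) = (5, -3/2): E = 26, F = 10, G = 5.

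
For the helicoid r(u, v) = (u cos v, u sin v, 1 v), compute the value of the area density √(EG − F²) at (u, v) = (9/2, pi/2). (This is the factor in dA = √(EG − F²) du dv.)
√(EG − F²)|_{(9/2, pi/2)} = sqrt(85)/2

E = 1, F = 0, G = u^2 + 1, so EG − F² = u^2 + 1. Taking the positive square root: √(EG − F²) = sqrt(u^2 + 1). At (u, v) = (9/2, pi/2): sqrt(85)/2.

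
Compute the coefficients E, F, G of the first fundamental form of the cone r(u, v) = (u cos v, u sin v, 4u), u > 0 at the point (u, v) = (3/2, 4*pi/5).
E = 17;  F = 0;  G = 9/4

Partials: r_u = (cos(v), sin(v), 4), r_v = (-u*sin(v), u*cos(v), 0). As functions of (u, v):
  E = r_u · r_u = 17,
  F = r_u · r_v = 0,
  G = r_v · r_v = u^2.
Evaluating at (u, v) = (3/2, 4*pi/5): E = 17, F = 0, G = 9/4.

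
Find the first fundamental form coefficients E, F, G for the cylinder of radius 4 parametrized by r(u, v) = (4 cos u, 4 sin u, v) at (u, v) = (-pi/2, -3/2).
E = 16;  F = 0;  G = 1

Partials: r_u = (-4*sin(u), 4*cos(u), 0), r_v = (0, 0, 1). As functions of (u, v):
  E = r_u · r_u = 16,
  F = r_u · r_v = 0,
  G = r_v · r_v = 1.
Evaluating at (u, v) = (-pi/2, -3/2): E = 16, F = 0, G = 1.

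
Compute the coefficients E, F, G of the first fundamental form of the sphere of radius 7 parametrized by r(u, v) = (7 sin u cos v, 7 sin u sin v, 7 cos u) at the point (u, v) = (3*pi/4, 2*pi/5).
E = 49;  F = 0;  G = 49/2

Partials: r_u = (7*cos(u)*cos(v), 7*sin(v)*cos(u), -7*sin(u)), r_v = (-7*sin(u)*sin(v), 7*sin(u)*cos(v), 0). As functions of (u, v):
  E = r_u · r_u = 49,
  F = r_u · r_v = 0,
  G = r_v · r_v = 49*sin(u)^2.
Evaluating at (u, v) = (3*pi/4, 2*pi/5): E = 49, F = 0, G = 49/2.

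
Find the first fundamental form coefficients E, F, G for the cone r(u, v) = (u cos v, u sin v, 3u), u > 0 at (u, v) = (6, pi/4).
E = 10;  F = 0;  G = 36

Partials: r_u = (cos(v), sin(v), 3), r_v = (-u*sin(v), u*cos(v), 0). As functions of (u, v):
  E = r_u · r_u = 10,
  F = r_u · r_v = 0,
  G = r_v · r_v = u^2.
Evaluating at (u, v) = (6, pi/4): E = 10, F = 0, G = 36.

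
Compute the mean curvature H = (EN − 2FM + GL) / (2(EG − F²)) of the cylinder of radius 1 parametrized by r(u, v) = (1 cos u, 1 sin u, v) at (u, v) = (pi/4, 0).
H = -1/2

With E = 1, F = 0, G = 1, L = -1, M = 0, N = 0, assemble
  H = (EN − 2FM + GL) / (2(EG − F²)) = -1/2.
At (u, v) = (pi/4, 0): H = -1/2.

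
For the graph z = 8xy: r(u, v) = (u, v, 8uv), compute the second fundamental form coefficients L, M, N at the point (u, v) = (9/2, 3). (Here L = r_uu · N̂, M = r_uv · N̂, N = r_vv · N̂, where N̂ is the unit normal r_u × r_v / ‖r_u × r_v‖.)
L = 0;  M = 8*sqrt(1873)/1873;  N = 0

Compute the unit normal N̂(u, v) = (-8*v/sqrt(64*u^2 + 64*v^2 + 1), -8*u/sqrt(64*u^2 + 64*v^2 + 1), 1/sqrt(64*u^2 + 64*v^2 + 1)), and the second partials r_uu, r_uv, r_vv. Take dot products:
  L(u, v) = r_uu · N̂ = 0,
  M(u, v) = r_uv · N̂ = 8/sqrt(64*u^2 + 64*v^2 + 1),
  N(u, v) = r_vv · N̂ = 0.
Evaluating at (u, v) = (9/2, 3):
  L = 0, M = 8*sqrt(1873)/1873, N = 0.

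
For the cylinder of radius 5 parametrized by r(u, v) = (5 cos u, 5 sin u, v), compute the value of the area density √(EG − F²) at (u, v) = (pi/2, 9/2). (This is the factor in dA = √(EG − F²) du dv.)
√(EG − F²)|_{(pi/2, 9/2)} = 5

E = 25, F = 0, G = 1, so EG − F² = 25. Taking the positive square root: √(EG − F²) = 5. At (u, v) = (pi/2, 9/2): 5.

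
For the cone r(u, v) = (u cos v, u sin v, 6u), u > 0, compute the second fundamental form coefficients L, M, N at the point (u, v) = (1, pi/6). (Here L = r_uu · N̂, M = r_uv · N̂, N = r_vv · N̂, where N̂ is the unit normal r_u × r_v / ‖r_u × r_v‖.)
L = 0;  M = 0;  N = 6*sqrt(37)/37

Compute the unit normal N̂(u, v) = (-6*sqrt(37)*u*cos(v)/(37*Abs(u)), -6*sqrt(37)*u*sin(v)/(37*Abs(u)), sqrt(37)*u/(37*Abs(u))), and the second partials r_uu, r_uv, r_vv. Take dot products:
  L(u, v) = r_uu · N̂ = 0,
  M(u, v) = r_uv · N̂ = 0,
  N(u, v) = r_vv · N̂ = 6*sqrt(37)*u^2/(37*Abs(u)).
Evaluating at (u, v) = (1, pi/6):
  L = 0, M = 0, N = 6*sqrt(37)/37.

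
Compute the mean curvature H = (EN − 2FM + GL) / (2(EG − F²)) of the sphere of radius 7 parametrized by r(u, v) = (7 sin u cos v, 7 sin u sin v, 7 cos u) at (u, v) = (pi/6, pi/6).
H = -1/7

With E = 49, F = 0, G = 49*sin(u)^2, L = -7*sin(u)/Abs(sin(u)), M = 0, N = -7*sin(u)^3/Abs(sin(u)), assemble
  H = (EN − 2FM + GL) / (2(EG − F²)) = -sin(u)/(7*Abs(sin(u))).
At (u, v) = (pi/6, pi/6): H = -1/7.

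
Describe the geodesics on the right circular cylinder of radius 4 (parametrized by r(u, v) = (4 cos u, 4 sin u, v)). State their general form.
The cylinder is flat (K = 0) and locally isometric to the plane via the development (u, v) ↦ (4 u, v). Geodesics are the pre-images of straight lines: circles (v constant), vertical lines (u constant), and helices (v = c · u + d) for constants c, d.

A right cylinder has E = 4², F = 0, G = 1, so EG − F² = 4², and L = −4, M = N = 0, giving K = (LN − M²)/(EG − F²) = 0 everywhere. A flat surface is locally isometric to the Euclidean plane via the map (u, v) ↦ (4 u, v). Straight lines in the (x̃, ỹ) plane pull back to: (a) horizontal circles (v = const), (b) vertical generators (u = const), and (c) helices (4 u tan θ = v, i.e. v = c · u + d).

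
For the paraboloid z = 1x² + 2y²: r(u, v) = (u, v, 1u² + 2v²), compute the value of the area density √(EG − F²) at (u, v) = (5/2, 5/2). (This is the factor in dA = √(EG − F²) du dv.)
√(EG − F²)|_{(5/2, 5/2)} = 3*sqrt(14)

E = 4*u^2 + 1, F = 8*u*v, G = 16*v^2 + 1, so EG − F² = 4*u^2 + 16*v^2 + 1. Taking the positive square root: √(EG − F²) = sqrt(4*u^2 + 16*v^2 + 1). At (u, v) = (5/2, 5/2): 3*sqrt(14).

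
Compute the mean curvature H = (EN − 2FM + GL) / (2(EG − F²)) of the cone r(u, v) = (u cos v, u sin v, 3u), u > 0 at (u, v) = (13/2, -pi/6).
H = 3*sqrt(10)/130

With E = 10, F = 0, G = u^2, L = 0, M = 0, N = 3*sqrt(10)*u^2/(10*Abs(u)), assemble
  H = (EN − 2FM + GL) / (2(EG − F²)) = 3*sqrt(10)/(20*Abs(u)).
At (u, v) = (13/2, -pi/6): H = 3*sqrt(10)/130.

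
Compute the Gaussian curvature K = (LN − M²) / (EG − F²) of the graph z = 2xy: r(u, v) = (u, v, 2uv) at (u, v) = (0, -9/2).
K = -1/1681

Coefficients of the first fundamental form: E = 4*v^2 + 1, F = 4*u*v, G = 4*u^2 + 1.
Coefficients of the second fundamental form: L = 0, M = 2/sqrt(4*u^2 + 4*v^2 + 1), N = 0.
Assemble K = (LN − M²)/(EG − F²) = -4/(16*u^4 + 32*u^2*v^2 + 8*u^2 + 16*v^4 + 8*v^2 + 1). At (u, v) = (0, -9/2): K = -1/1681.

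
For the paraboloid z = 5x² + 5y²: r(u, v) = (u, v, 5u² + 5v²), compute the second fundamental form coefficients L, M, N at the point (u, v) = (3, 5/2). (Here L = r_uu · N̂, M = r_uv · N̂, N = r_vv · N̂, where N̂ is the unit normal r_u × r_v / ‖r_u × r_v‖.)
L = 5*sqrt(1526)/763;  M = 0;  N = 5*sqrt(1526)/763

Compute the unit normal N̂(u, v) = (-10*u/sqrt(100*u^2 + 100*v^2 + 1), -10*v/sqrt(100*u^2 + 100*v^2 + 1), 1/sqrt(100*u^2 + 100*v^2 + 1)), and the second partials r_uu, r_uv, r_vv. Take dot products:
  L(u, v) = r_uu · N̂ = 10/sqrt(100*u^2 + 100*v^2 + 1),
  M(u, v) = r_uv · N̂ = 0,
  N(u, v) = r_vv · N̂ = 10/sqrt(100*u^2 + 100*v^2 + 1).
Evaluating at (u, v) = (3, 5/2):
  L = 5*sqrt(1526)/763, M = 0, N = 5*sqrt(1526)/763.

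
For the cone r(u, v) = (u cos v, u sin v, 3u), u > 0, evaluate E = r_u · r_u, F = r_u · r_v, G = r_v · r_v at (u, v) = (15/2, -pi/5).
E = 10;  F = 0;  G = 225/4

Partials: r_u = (cos(v), sin(v), 3), r_v = (-u*sin(v), u*cos(v), 0). As functions of (u, v):
  E = r_u · r_u = 10,
  F = r_u · r_v = 0,
  G = r_v · r_v = u^2.
Evaluating at (u, v) = (15/2, -pi/5): E = 10, F = 0, G = 225/4.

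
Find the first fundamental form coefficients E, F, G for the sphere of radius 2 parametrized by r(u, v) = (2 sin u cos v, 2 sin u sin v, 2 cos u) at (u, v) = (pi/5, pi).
E = 4;  F = 0;  G = 5/2 - sqrt(5)/2

Partials: r_u = (2*cos(u)*cos(v), 2*sin(v)*cos(u), -2*sin(u)), r_v = (-2*sin(u)*sin(v), 2*sin(u)*cos(v), 0). As functions of (u, v):
  E = r_u · r_u = 4,
  F = r_u · r_v = 0,
  G = r_v · r_v = 4*sin(u)^2.
Evaluating at (u, v) = (pi/5, pi): E = 4, F = 0, G = 5/2 - sqrt(5)/2.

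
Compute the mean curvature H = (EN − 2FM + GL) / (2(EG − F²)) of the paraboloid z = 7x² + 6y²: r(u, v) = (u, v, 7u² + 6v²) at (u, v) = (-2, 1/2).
H = 4969*sqrt(821)/674041

With E = 196*u^2 + 1, F = 168*u*v, G = 144*v^2 + 1, L = 14/sqrt(196*u^2 + 144*v^2 + 1), M = 0, N = 12/sqrt(196*u^2 + 144*v^2 + 1), assemble
  H = (EN − 2FM + GL) / (2(EG − F²)) = (1176*u^2 + 1008*v^2 + 13)/(196*u^2 + 144*v^2 + 1)^(3/2).
At (u, v) = (-2, 1/2): H = 4969*sqrt(821)/674041.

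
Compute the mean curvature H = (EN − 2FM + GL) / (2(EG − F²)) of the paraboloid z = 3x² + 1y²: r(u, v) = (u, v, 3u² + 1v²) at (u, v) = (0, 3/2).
H = 31*sqrt(10)/100

With E = 36*u^2 + 1, F = 12*u*v, G = 4*v^2 + 1, L = 6/sqrt(36*u^2 + 4*v^2 + 1), M = 0, N = 2/sqrt(36*u^2 + 4*v^2 + 1), assemble
  H = (EN − 2FM + GL) / (2(EG − F²)) = 4*(9*u^2 + 3*v^2 + 1)/(36*u^2 + 4*v^2 + 1)^(3/2).
At (u, v) = (0, 3/2): H = 31*sqrt(10)/100.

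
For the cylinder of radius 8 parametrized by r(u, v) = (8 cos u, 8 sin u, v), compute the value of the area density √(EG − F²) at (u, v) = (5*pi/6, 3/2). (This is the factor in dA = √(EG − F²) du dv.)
√(EG − F²)|_{(5*pi/6, 3/2)} = 8

E = 64, F = 0, G = 1, so EG − F² = 64. Taking the positive square root: √(EG − F²) = 8. At (u, v) = (5*pi/6, 3/2): 8.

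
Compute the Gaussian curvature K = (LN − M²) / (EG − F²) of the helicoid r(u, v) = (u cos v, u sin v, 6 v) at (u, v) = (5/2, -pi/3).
K = -576/28561

Coefficients of the first fundamental form: E = 1, F = 0, G = u^2 + 36.
Coefficients of the second fundamental form: L = 0, M = -6/sqrt(u^2 + 36), N = 0.
Assemble K = (LN − M²)/(EG − F²) = -36/(u^2 + 36)^2. At (u, v) = (5/2, -pi/3): K = -576/28561.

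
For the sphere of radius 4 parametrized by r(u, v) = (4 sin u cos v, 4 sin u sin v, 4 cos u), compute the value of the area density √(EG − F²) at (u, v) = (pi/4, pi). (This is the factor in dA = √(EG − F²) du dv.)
√(EG − F²)|_{(pi/4, pi)} = 8*sqrt(2)

E = 16, F = 0, G = 16*sin(u)^2, so EG − F² = 256*sin(u)^2. Taking the positive square root: √(EG − F²) = 16*Abs(sin(u)). At (u, v) = (pi/4, pi): 8*sqrt(2).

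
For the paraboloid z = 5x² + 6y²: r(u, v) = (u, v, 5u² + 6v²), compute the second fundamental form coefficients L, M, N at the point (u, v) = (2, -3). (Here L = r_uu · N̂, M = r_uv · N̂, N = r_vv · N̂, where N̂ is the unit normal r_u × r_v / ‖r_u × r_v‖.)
L = 10*sqrt(1697)/1697;  M = 0;  N = 12*sqrt(1697)/1697

Compute the unit normal N̂(u, v) = (-10*u/sqrt(100*u^2 + 144*v^2 + 1), -12*v/sqrt(100*u^2 + 144*v^2 + 1), 1/sqrt(100*u^2 + 144*v^2 + 1)), and the second partials r_uu, r_uv, r_vv. Take dot products:
  L(u, v) = r_uu · N̂ = 10/sqrt(100*u^2 + 144*v^2 + 1),
  M(u, v) = r_uv · N̂ = 0,
  N(u, v) = r_vv · N̂ = 12/sqrt(100*u^2 + 144*v^2 + 1).
Evaluating at (u, v) = (2, -3):
  L = 10*sqrt(1697)/1697, M = 0, N = 12*sqrt(1697)/1697.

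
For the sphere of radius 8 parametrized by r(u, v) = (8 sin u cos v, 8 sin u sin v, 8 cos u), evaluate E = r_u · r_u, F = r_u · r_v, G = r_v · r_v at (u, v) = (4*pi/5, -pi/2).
E = 64;  F = 0;  G = 40 - 8*sqrt(5)

Partials: r_u = (8*cos(u)*cos(v), 8*sin(v)*cos(u), -8*sin(u)), r_v = (-8*sin(u)*sin(v), 8*sin(u)*cos(v), 0). As functions of (u, v):
  E = r_u · r_u = 64,
  F = r_u · r_v = 0,
  G = r_v · r_v = 64*sin(u)^2.
Evaluating at (u, v) = (4*pi/5, -pi/2): E = 64, F = 0, G = 40 - 8*sqrt(5).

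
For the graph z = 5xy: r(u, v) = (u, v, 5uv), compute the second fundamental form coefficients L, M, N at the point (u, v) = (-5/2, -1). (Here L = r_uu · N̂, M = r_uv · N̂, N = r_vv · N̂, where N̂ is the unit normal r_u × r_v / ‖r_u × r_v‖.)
L = 0;  M = 10/27;  N = 0

Compute the unit normal N̂(u, v) = (-5*v/sqrt(25*u^2 + 25*v^2 + 1), -5*u/sqrt(25*u^2 + 25*v^2 + 1), 1/sqrt(25*u^2 + 25*v^2 + 1)), and the second partials r_uu, r_uv, r_vv. Take dot products:
  L(u, v) = r_uu · N̂ = 0,
  M(u, v) = r_uv · N̂ = 5/sqrt(25*u^2 + 25*v^2 + 1),
  N(u, v) = r_vv · N̂ = 0.
Evaluating at (u, v) = (-5/2, -1):
  L = 0, M = 10/27, N = 0.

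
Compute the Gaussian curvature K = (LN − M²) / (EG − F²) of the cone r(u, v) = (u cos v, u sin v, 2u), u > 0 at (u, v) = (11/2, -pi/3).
K = 0

Coefficients of the first fundamental form: E = 5, F = 0, G = u^2.
Coefficients of the second fundamental form: L = 0, M = 0, N = 2*sqrt(5)*u^2/(5*Abs(u)).
Assemble K = (LN − M²)/(EG − F²) = 0. At (u, v) = (11/2, -pi/3): K = 0.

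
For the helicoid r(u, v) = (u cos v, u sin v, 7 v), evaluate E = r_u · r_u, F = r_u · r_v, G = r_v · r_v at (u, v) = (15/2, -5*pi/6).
E = 1;  F = 0;  G = 421/4

Partials: r_u = (cos(v), sin(v), 0), r_v = (-u*sin(v), u*cos(v), 7). As functions of (u, v):
  E = r_u · r_u = 1,
  F = r_u · r_v = 0,
  G = r_v · r_v = u^2 + 49.
Evaluating at (u, v) = (15/2, -5*pi/6): E = 1, F = 0, G = 421/4.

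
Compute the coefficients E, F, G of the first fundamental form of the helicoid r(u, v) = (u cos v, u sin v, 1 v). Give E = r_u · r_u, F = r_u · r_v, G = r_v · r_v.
E = 1;  F = 0;  G = u^2 + 1

Compute partials: r_u = (cos(v), sin(v), 0), r_v = (-u*sin(v), u*cos(v), 1). Then
  E = r_u · r_u = 1,
  F = r_u · r_v = 0,
  G = r_v · r_v = u^2 + 1.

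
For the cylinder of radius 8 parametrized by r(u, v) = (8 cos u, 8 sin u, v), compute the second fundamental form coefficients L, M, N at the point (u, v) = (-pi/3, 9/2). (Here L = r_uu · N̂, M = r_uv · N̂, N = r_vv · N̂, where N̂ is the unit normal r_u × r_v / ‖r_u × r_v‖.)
L = -8;  M = 0;  N = 0

Compute the unit normal N̂(u, v) = (cos(u), sin(u), 0), and the second partials r_uu, r_uv, r_vv. Take dot products:
  L(u, v) = r_uu · N̂ = -8,
  M(u, v) = r_uv · N̂ = 0,
  N(u, v) = r_vv · N̂ = 0.
Evaluating at (u, v) = (-pi/3, 9/2):
  L = -8, M = 0, N = 0.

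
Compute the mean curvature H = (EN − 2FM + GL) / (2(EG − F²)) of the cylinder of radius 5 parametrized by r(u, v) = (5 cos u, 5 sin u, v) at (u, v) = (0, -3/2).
H = -1/10

With E = 25, F = 0, G = 1, L = -5, M = 0, N = 0, assemble
  H = (EN − 2FM + GL) / (2(EG − F²)) = -1/10.
At (u, v) = (0, -3/2): H = -1/10.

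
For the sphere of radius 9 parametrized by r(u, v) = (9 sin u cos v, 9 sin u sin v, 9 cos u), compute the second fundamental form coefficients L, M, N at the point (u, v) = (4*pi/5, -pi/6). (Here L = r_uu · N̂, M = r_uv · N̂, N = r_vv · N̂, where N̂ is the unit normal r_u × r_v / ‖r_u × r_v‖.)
L = -9;  M = 0;  N = -45/8 + 9*sqrt(5)/8

Compute the unit normal N̂(u, v) = (sin(u)^2*cos(v)/Abs(sin(u)), sin(u)^2*sin(v)/Abs(sin(u)), sin(2*u)/(2*Abs(sin(u)))), and the second partials r_uu, r_uv, r_vv. Take dot products:
  L(u, v) = r_uu · N̂ = -9*sin(u)/Abs(sin(u)),
  M(u, v) = r_uv · N̂ = 0,
  N(u, v) = r_vv · N̂ = -9*sin(u)^3/Abs(sin(u)).
Evaluating at (u, v) = (4*pi/5, -pi/6):
  L = -9, M = 0, N = -45/8 + 9*sqrt(5)/8.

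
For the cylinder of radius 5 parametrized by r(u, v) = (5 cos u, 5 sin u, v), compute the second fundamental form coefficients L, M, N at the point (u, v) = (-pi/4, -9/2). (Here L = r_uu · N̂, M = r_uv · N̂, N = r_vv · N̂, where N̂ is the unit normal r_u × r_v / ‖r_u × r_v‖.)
L = -5;  M = 0;  N = 0

Compute the unit normal N̂(u, v) = (cos(u), sin(u), 0), and the second partials r_uu, r_uv, r_vv. Take dot products:
  L(u, v) = r_uu · N̂ = -5,
  M(u, v) = r_uv · N̂ = 0,
  N(u, v) = r_vv · N̂ = 0.
Evaluating at (u, v) = (-pi/4, -9/2):
  L = -5, M = 0, N = 0.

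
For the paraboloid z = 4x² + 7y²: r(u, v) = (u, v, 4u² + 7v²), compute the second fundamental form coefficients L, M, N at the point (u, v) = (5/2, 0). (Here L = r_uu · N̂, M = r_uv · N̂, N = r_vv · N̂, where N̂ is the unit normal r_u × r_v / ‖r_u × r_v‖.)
L = 8*sqrt(401)/401;  M = 0;  N = 14*sqrt(401)/401

Compute the unit normal N̂(u, v) = (-8*u/sqrt(64*u^2 + 196*v^2 + 1), -14*v/sqrt(64*u^2 + 196*v^2 + 1), 1/sqrt(64*u^2 + 196*v^2 + 1)), and the second partials r_uu, r_uv, r_vv. Take dot products:
  L(u, v) = r_uu · N̂ = 8/sqrt(64*u^2 + 196*v^2 + 1),
  M(u, v) = r_uv · N̂ = 0,
  N(u, v) = r_vv · N̂ = 14/sqrt(64*u^2 + 196*v^2 + 1).
Evaluating at (u, v) = (5/2, 0):
  L = 8*sqrt(401)/401, M = 0, N = 14*sqrt(401)/401.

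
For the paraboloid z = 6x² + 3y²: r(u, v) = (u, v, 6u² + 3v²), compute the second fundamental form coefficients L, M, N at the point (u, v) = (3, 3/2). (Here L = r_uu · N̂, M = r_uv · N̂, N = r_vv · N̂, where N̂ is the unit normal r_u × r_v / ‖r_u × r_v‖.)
L = 6*sqrt(1378)/689;  M = 0;  N = 3*sqrt(1378)/689

Compute the unit normal N̂(u, v) = (-12*u/sqrt(144*u^2 + 36*v^2 + 1), -6*v/sqrt(144*u^2 + 36*v^2 + 1), 1/sqrt(144*u^2 + 36*v^2 + 1)), and the second partials r_uu, r_uv, r_vv. Take dot products:
  L(u, v) = r_uu · N̂ = 12/sqrt(144*u^2 + 36*v^2 + 1),
  M(u, v) = r_uv · N̂ = 0,
  N(u, v) = r_vv · N̂ = 6/sqrt(144*u^2 + 36*v^2 + 1).
Evaluating at (u, v) = (3, 3/2):
  L = 6*sqrt(1378)/689, M = 0, N = 3*sqrt(1378)/689.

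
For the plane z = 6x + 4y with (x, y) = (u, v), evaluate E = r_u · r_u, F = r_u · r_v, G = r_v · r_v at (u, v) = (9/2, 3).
E = 37;  F = 24;  G = 17

Partials: r_u = (1, 0, 6), r_v = (0, 1, 4). As functions of (u, v):
  E = r_u · r_u = 37,
  F = r_u · r_v = 24,
  G = r_v · r_v = 17.
Evaluating at (u, v) = (9/2, 3): E = 37, F = 24, G = 17.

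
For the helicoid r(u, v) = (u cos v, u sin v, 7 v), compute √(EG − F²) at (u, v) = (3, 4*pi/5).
√(EG − F²)|_{(3, 4*pi/5)} = sqrt(58)

E = 1, F = 0, G = u^2 + 49; EG − F² = u^2 + 49; √(EG − F²) = sqrt(u^2 + 49). At the given point: sqrt(58).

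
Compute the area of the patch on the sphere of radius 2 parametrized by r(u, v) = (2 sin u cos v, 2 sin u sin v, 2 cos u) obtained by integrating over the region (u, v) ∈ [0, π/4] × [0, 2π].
Area = 4*pi*(2 - sqrt(2))

Area = ∫∫ √(EG − F²) du dv with √(EG − F²) = 4*Abs(sin(u)). Integrating over [0, π/4] × [0, 2π] gives 4*pi*(2 - sqrt(2)).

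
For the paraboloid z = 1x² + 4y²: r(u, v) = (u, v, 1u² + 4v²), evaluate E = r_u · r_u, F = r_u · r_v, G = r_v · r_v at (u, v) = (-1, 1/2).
E = 5;  F = -8;  G = 17

Partials: r_u = (1, 0, 2*u), r_v = (0, 1, 8*v). As functions of (u, v):
  E = r_u · r_u = 4*u^2 + 1,
  F = r_u · r_v = 16*u*v,
  G = r_v · r_v = 64*v^2 + 1.
Evaluating at (u, v) = (-1, 1/2): E = 5, F = -8, G = 17.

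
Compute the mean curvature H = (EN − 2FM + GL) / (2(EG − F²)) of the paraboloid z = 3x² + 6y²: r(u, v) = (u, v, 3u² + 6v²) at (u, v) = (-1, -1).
H = 657*sqrt(181)/32761

With E = 36*u^2 + 1, F = 72*u*v, G = 144*v^2 + 1, L = 6/sqrt(36*u^2 + 144*v^2 + 1), M = 0, N = 12/sqrt(36*u^2 + 144*v^2 + 1), assemble
  H = (EN − 2FM + GL) / (2(EG − F²)) = 9*(24*u^2 + 48*v^2 + 1)/(36*u^2 + 144*v^2 + 1)^(3/2).
At (u, v) = (-1, -1): H = 657*sqrt(181)/32761.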